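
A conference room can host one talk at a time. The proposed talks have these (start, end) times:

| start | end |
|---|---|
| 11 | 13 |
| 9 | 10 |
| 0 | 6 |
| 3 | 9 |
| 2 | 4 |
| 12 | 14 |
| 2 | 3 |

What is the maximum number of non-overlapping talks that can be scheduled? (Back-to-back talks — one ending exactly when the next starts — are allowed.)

4

By end time: (2,3), (2,4), (0,6), (3,9), (9,10), (11,13), (12,14).
Pick (2,3); next start ≥ 3 → (3,9); next start ≥ 9 → (9,10); next start ≥ 10 → (11,13).
Selected 4 talks.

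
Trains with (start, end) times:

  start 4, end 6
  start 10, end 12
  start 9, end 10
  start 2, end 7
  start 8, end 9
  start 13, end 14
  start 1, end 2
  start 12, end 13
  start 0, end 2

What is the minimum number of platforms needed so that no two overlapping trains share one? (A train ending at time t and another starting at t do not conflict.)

Count concurrent intervals with a sweep; the peak is the room count.
Events (time:±→running): 0:+→1 1:+→2 … peak 2.

2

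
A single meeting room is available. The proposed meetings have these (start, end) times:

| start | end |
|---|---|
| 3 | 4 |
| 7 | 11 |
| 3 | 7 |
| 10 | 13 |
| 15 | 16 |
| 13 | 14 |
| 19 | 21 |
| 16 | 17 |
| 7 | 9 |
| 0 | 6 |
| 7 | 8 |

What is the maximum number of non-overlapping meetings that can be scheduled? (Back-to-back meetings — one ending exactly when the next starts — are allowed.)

7

Order by finish time; keep every interval that doesn't clash with the previous kept one.
Sorted by end: (3,4)  (0,6)  (3,7)  (7,8)  (7,9)  (7,11)  (10,13)  (13,14)  (15,16)  (16,17)  (19,21)
take (3,4); take (7,8); skip (7,9); take (10,13); take (13,14); take (15,16); take (16,17); take (19,21).
Selected 7 meetings.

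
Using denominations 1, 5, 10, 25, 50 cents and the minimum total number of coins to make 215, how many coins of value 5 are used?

1

215 = 4×50 + 1×10 + 1×5
Count of 5: 1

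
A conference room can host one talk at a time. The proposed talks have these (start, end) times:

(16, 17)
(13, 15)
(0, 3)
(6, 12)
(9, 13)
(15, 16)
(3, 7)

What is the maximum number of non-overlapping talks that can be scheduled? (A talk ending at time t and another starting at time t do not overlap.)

6

By end time: (0,3), (3,7), (6,12), (9,13), (13,15), (15,16), (16,17).
Pick (0,3); next start ≥ 3 → (3,7); next start ≥ 7 → (9,13); next start ≥ 13 → (13,15); next start ≥ 15 → (15,16); next start ≥ 16 → (16,17).
Selected 6 talks.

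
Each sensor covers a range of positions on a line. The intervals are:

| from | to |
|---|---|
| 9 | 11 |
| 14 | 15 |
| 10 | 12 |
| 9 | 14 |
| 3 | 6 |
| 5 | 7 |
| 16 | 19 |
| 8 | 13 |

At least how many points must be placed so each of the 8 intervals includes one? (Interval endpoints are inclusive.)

4

Sort by right endpoint; whenever an interval is uncovered, place a point at its right end.
By right end: [3,6]  [5,7]  [9,11]  [10,12]  [8,13]  [9,14]  [14,15]  [16,19]
[3,6] uncovered → point at 6; [9,11] uncovered → point at 11; [14,15] uncovered → point at 15; [16,19] uncovered → point at 19.
Points: 6, 11, 15, 19 (4 total).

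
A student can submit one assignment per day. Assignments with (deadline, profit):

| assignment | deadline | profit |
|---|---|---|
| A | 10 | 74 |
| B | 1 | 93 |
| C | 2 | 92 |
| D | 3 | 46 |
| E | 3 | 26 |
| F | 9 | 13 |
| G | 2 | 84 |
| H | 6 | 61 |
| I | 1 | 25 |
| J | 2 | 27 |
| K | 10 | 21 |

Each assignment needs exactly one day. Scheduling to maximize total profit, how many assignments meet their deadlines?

Take jobs in profit order; each goes to the latest open slot no later than its deadline.
Profit order: B=93 C=92 G=84 A=74 H=61 D=46 J=27 E=26 I=25 K=21 F=13
Assign: B→slot 1, C→slot 2, G skipped, A→slot 10, H→slot 6, D→slot 3, J skipped, E skipped, I skipped, K→slot 9, F→slot 8.
Slots: [1:B] [2:C] [3:D] [6:H] [8:F] [9:K] [10:A]
7 of 11 scheduled.

7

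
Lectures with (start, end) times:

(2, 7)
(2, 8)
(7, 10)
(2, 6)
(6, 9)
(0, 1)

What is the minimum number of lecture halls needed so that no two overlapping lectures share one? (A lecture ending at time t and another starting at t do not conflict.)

3

Count concurrent intervals with a sweep; the peak is the room count.
starts: [0, 2, 2, 2, 6, 7]
ends:   [1, 6, 7, 8, 9, 10]
s0→1 e1→0 s2→1 s2→2 s2→3  — peak 3.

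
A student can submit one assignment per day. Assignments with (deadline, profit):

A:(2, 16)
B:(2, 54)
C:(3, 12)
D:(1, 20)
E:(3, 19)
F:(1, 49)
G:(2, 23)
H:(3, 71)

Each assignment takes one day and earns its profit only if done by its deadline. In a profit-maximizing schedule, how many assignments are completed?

By profit: H(d3,71), B(d2,54), F(d1,49), G(d2,23), D(d1,20), E(d3,19), A(d2,16), C(d3,12)
H→slot 3; B→slot 2; F→slot 1; G skipped; D skipped; E skipped; A skipped; C skipped.
3 of 8 scheduled.

3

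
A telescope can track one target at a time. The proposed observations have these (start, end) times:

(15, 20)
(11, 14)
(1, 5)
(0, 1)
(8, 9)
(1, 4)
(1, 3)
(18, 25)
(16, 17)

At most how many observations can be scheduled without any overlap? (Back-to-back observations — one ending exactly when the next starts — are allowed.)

Sorted by end: (0,1)  (1,3)  (1,4)  (1,5)  (8,9)  (11,14)  (16,17)  (15,20)  (18,25)
take (0,1); take (1,3); skip (1,5); take (8,9); take (11,14); take (16,17); skip (15,20); take (18,25).
Selected 6 observations.

6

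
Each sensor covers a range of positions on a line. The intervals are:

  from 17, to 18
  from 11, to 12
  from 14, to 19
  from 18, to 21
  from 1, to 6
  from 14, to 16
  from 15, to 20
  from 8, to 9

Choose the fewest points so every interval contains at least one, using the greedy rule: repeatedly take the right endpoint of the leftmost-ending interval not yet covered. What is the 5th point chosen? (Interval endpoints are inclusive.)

18

Sort by right endpoint; whenever an interval is uncovered, place a point at its right end.
By right end: [1,6]  [8,9]  [11,12]  [14,16]  [17,18]  [14,19]  [15,20]  [18,21]
[1,6] uncovered → point at 6; [8,9] uncovered → point at 9; [11,12] uncovered → point at 12; [14,16] uncovered → point at 16; [17,18] uncovered → point at 18.
Points: 6, 9, 12, 16, 18 (5 total).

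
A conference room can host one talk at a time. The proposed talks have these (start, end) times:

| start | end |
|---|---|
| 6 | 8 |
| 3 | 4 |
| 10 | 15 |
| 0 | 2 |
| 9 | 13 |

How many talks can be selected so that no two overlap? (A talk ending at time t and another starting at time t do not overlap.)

4

Sort by end time and greedily take each interval whose start is ≥ the last chosen end.
Sorted by end: (0,2)  (3,4)  (6,8)  (9,13)  (10,15)
take (0,2); take (3,4); take (6,8); take (9,13).
Selected 4 talks.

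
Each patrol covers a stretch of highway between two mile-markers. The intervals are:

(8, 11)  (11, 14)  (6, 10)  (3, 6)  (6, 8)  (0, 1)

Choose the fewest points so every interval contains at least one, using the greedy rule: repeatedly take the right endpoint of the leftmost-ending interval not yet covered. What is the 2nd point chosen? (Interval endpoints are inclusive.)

6

Process intervals by earliest right end; each time one isn't hit yet, stab at its right endpoint.
By right end: [0,1]  [3,6]  [6,8]  [6,10]  [8,11]  [11,14]
[0,1] uncovered → point at 1; [3,6] uncovered → point at 6; [8,11] uncovered → point at 11.
Points: 1, 6, 11 (3 total).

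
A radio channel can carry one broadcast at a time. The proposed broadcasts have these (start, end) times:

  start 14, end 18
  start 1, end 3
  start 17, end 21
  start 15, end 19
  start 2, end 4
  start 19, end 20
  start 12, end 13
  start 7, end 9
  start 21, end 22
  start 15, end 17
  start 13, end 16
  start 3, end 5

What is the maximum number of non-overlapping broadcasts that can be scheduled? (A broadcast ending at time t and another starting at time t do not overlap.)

7

Sort by end time and greedily take each interval whose start is ≥ the last chosen end.
Sorted by end: (1,3)  (2,4)  (3,5)  (7,9)  (12,13)  (13,16)  (15,17)  (14,18)  (15,19)  (19,20)  (17,21)  (21,22)
take (1,3); take (3,5); take (7,9); take (12,13); take (13,16); skip (15,17); skip (14,18); take (19,20); skip (17,21); take (21,22).
Selected 7 broadcasts.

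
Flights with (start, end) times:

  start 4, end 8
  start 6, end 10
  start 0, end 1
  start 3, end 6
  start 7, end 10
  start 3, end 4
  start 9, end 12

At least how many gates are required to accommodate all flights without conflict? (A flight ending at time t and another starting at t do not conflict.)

The answer is the maximum number of intervals overlapping at any instant.
Events (time:±→running): 0:+→1 1:-→0 3:+→1 3:+→2 4:-→1 4:+→2 6:-→1 6:+→2 7:+→3 … peak 3.

3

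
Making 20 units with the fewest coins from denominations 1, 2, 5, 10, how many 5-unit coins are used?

Greedy: take as many of the largest coin as possible, then repeat with the remainder.
20 = 2×10
Count of 5: 0

0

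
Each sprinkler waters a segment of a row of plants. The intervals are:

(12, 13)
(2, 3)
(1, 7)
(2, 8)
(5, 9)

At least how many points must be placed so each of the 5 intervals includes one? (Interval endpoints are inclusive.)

Sort by right endpoint; whenever an interval is uncovered, place a point at its right end.
Sorted: [2,3] [1,7] [2,8] [5,9] [12,13]
{[2,3],[1,7],[2,8]} hit by 3; {[5,9]} hit by 9; {[12,13]} hit by 13.
Points: 3, 9, 13 (3 total).

3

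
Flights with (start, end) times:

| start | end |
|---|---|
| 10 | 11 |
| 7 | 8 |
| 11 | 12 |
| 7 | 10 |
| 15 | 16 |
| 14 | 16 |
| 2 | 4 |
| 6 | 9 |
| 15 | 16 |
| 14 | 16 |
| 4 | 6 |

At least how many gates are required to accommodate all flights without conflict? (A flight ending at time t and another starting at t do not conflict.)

4

The answer is the maximum number of intervals overlapping at any instant.
starts: [2, 4, 6, 7, 7, 10, 11, 14, 14, 15, 15]
ends:   [4, 6, 8, 9, 10, 11, 12, 16, 16, 16, 16]
s2→1 e4→0 s4→1 e6→0 s6→1 s7→2 s7→3 e8→2 e9→1 e10→0 s10→1 e11→0 s11→1 e12→0 s14→1 s14→2 s15→3 s15→4  — peak 4.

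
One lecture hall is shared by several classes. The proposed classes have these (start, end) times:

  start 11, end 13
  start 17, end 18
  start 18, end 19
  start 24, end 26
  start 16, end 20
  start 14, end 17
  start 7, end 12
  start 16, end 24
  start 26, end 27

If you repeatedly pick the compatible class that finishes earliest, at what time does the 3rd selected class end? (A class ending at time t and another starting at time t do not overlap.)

Order by finish time; keep every interval that doesn't clash with the previous kept one.
By end time: (7,12), (11,13), (14,17), (17,18), (18,19), (16,20), (16,24), (24,26), (26,27).
Pick (7,12); next start ≥ 12 → (14,17); next start ≥ 17 → (17,18); next start ≥ 18 → (18,19); next start ≥ 19 → (24,26); next start ≥ 26 → (26,27).
Selected: (7,12) (14,17) (17,18) (18,19) (24,26) (26,27)

18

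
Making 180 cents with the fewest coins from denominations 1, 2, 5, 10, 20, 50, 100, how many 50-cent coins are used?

1

Use the largest denomination that fits, subtract, and repeat.
180 − 1×100→80 − 1×50→30 − 1×20→10 − 1×10→0
Count of 50: 1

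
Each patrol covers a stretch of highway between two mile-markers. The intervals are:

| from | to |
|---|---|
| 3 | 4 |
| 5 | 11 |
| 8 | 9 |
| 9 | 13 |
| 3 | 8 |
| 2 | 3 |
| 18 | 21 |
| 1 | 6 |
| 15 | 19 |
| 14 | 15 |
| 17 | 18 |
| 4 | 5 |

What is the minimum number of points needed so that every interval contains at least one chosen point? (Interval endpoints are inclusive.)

5

Sorted: [2,3] [3,4] [4,5] [1,6] [3,8] [8,9] [5,11] [9,13] [14,15] [17,18] [15,19] [18,21]
{[2,3],[3,4]} hit by 3; {[4,5],[1,6],[3,8]} hit by 5; {[8,9],[5,11],[9,13]} hit by 9; {[14,15]} hit by 15; {[17,18],[15,19],[18,21]} hit by 18.
Points: 3, 5, 9, 15, 18 (5 total).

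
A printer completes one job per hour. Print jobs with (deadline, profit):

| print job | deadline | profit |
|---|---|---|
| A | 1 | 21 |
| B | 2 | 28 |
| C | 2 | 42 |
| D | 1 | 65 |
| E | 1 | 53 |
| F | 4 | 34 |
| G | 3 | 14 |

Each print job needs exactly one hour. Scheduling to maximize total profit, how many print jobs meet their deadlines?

4

Sort by profit descending; place each in the latest free slot ≤ its deadline.
Profit order: D=65 E=53 C=42 F=34 B=28 A=21 G=14
Assign: D→slot 1, E skipped, C→slot 2, F→slot 4, B skipped, A skipped, G→slot 3.
Slots: [1:D] [2:C] [3:G] [4:F]
4 of 7 scheduled.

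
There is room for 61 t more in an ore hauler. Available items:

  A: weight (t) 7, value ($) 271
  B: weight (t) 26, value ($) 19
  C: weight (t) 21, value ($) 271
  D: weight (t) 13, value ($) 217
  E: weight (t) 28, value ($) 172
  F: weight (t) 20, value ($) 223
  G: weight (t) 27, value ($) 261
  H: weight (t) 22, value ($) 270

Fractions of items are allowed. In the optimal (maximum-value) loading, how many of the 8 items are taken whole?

Order: A (271/7=38.71) > D (217/13=16.69) > C (271/21=12.90) > H (270/22=12.27) > F (223/20=11.15) > G (261/27=9.67) > E (172/28=6.14) > B (19/26=0.73)
Fill: take A (7 @ 271) → take D (13 @ 217) → take C (21 @ 271) → take 20/22 of H → 245.45; 61/61 used.
3 item(s) taken whole; one partial (take 20/22 of H).

3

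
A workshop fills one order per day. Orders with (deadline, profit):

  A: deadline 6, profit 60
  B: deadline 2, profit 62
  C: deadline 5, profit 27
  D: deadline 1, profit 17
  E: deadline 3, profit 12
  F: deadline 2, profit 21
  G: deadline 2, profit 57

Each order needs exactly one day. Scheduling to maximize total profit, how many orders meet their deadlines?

5

Take jobs in profit order; each goes to the latest open slot no later than its deadline.
By profit: B(d2,62), A(d6,60), G(d2,57), C(d5,27), F(d2,21), D(d1,17), E(d3,12)
B→slot 2; A→slot 6; G→slot 1; C→slot 5; F skipped; D skipped; E→slot 3.
5 of 7 scheduled.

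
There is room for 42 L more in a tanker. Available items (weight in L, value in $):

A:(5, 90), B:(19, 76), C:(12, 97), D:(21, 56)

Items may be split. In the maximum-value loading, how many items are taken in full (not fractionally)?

3

Ratios (sorted): A 18.00, C 8.08, B 4.00, D 2.67
take A (5 @ 90); take C (12 @ 97); take B (19 @ 76); take 6/21 of D → 16.00. Capacity used 42/42.
3 item(s) taken whole; one partial (take 6/21 of D).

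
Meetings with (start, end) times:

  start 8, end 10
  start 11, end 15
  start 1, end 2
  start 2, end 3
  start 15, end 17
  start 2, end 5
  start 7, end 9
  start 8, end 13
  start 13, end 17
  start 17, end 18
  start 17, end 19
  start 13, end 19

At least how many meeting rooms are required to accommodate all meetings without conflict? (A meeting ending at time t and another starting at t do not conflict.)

starts: [1, 2, 2, 7, 8, 8, 11, 13, 13, 15, 17, 17]
ends:   [2, 3, 5, 9, 10, 13, 15, 17, 17, 18, 19, 19]
s1→1 e2→0 s2→1 s2→2 e3→1 e5→0 s7→1 s8→2 s8→3  — peak 3.

3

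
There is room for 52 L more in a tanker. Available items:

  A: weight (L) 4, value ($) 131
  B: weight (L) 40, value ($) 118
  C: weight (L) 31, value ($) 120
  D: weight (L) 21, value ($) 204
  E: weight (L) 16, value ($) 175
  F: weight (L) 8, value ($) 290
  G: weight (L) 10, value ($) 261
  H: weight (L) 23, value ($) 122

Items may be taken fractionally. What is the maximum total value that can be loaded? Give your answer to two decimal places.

Greedy by value/weight ratio, highest first.
Ratios (sorted): F 36.25, A 32.75, G 26.10, E 10.94, D 9.71, H 5.30, C 3.87, B 2.95
take F (8 @ 290); take A (4 @ 131); take G (10 @ 261); take E (16 @ 175); take 14/21 of D → 136.00. Capacity used 52/52.
Total value = 993.00

993.00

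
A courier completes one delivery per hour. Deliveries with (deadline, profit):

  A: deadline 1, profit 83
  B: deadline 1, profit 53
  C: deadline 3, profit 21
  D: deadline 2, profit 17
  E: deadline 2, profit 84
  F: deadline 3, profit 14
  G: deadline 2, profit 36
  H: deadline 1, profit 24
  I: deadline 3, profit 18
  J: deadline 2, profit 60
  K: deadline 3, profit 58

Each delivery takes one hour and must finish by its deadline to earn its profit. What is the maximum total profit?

Take jobs in profit order; each goes to the latest open slot no later than its deadline.
Profit order: E=84 A=83 J=60 K=58 B=53 G=36 H=24 C=21 I=18 D=17 F=14
Assign: E→slot 2, A→slot 1, J skipped, K→slot 3, B skipped, G skipped, H skipped, C skipped, I skipped, D skipped, F skipped.
Slots: [1:A] [2:E] [3:K]
Profit = 83 + 84 + 58 = 225

225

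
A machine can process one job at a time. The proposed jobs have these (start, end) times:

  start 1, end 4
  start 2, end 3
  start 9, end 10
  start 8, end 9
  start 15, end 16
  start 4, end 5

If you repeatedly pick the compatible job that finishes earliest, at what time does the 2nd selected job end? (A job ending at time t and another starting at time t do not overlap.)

By end time: (2,3), (1,4), (4,5), (8,9), (9,10), (15,16).
Pick (2,3); next start ≥ 3 → (4,5); next start ≥ 5 → (8,9); next start ≥ 9 → (9,10); next start ≥ 10 → (15,16).
Selected: (2,3) (4,5) (8,9) (9,10) (15,16)

5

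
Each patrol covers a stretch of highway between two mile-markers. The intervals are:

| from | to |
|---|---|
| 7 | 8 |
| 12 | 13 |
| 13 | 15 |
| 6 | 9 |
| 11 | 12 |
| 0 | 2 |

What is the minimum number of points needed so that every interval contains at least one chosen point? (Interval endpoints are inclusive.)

By right end: [0,2]  [7,8]  [6,9]  [11,12]  [12,13]  [13,15]
[0,2] uncovered → point at 2; [7,8] uncovered → point at 8; [11,12] uncovered → point at 12; [13,15] uncovered → point at 15.
Points: 2, 8, 12, 15 (4 total).

4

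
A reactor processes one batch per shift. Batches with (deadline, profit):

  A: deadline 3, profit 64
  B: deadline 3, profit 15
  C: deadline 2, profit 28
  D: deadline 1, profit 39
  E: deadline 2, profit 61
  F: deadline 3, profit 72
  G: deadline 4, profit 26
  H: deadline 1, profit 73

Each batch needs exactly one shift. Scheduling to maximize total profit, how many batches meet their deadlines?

4

Sort by profit descending; place each in the latest free slot ≤ its deadline.
Profit order: H=73 F=72 A=64 E=61 D=39 C=28 G=26 B=15
Assign: H→slot 1, F→slot 3, A→slot 2, E skipped, D skipped, C skipped, G→slot 4, B skipped.
Slots: [1:H] [2:A] [3:F] [4:G]
4 of 8 scheduled.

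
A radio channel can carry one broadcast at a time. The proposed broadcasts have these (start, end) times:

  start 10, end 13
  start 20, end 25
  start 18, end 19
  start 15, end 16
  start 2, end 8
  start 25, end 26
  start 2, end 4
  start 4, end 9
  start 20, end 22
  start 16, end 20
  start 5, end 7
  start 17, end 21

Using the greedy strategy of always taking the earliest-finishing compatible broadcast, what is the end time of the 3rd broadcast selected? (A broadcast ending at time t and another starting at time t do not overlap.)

13

Sort by end time and greedily take each interval whose start is ≥ the last chosen end.
By end time: (2,4), (5,7), (2,8), (4,9), (10,13), (15,16), (18,19), (16,20), (17,21), (20,22), (20,25), (25,26).
Pick (2,4); next start ≥ 4 → (5,7); next start ≥ 7 → (10,13); next start ≥ 13 → (15,16); next start ≥ 16 → (18,19); next start ≥ 19 → (20,22); next start ≥ 22 → (25,26).
Selected: (2,4) (5,7) (10,13) (15,16) (18,19) (20,22) (25,26)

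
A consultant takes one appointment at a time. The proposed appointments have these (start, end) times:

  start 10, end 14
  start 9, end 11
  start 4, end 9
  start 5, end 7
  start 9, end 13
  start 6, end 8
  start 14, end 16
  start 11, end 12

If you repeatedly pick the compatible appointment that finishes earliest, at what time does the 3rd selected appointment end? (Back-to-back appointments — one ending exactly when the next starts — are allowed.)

Order by finish time; keep every interval that doesn't clash with the previous kept one.
Sorted by end: (5,7)  (6,8)  (4,9)  (9,11)  (11,12)  (9,13)  (10,14)  (14,16)
take (5,7); skip (6,8); take (9,11); take (11,12); take (14,16).
Selected: (5,7) (9,11) (11,12) (14,16)

12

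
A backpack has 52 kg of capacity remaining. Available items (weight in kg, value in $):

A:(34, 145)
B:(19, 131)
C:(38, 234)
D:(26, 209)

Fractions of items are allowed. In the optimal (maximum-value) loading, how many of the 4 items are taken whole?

2

Ratios (sorted): D 8.04, B 6.89, C 6.16, A 4.26
take D (26 @ 209); take B (19 @ 131); take 7/38 of C → 43.11. Capacity used 52/52.
2 item(s) taken whole; one partial (take 7/38 of C).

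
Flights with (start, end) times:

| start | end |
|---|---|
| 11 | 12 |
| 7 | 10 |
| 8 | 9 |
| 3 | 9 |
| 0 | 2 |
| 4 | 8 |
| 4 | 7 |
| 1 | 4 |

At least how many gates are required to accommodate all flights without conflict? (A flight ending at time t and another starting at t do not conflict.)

3

Count concurrent intervals with a sweep; the peak is the room count.
starts: [0, 1, 3, 4, 4, 7, 8, 11]
ends:   [2, 4, 7, 8, 9, 9, 10, 12]
s0→1 s1→2 e2→1 s3→2 e4→1 s4→2 s4→3  — peak 3.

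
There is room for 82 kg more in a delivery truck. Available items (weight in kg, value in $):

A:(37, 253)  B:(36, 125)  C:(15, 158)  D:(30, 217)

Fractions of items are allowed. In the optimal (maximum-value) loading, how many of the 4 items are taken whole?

Greedy by value/weight ratio, highest first.
Ratios (sorted): C 10.53, D 7.23, A 6.84, B 3.47
take C (15 @ 158); take D (30 @ 217); take A (37 @ 253). Capacity used 82/82.
3 item(s) taken whole.

3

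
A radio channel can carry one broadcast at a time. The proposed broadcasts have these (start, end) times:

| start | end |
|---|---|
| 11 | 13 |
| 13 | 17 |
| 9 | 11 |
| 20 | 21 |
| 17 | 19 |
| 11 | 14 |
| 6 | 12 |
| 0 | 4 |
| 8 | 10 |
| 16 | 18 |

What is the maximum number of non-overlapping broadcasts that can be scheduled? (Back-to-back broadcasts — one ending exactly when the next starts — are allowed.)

Order by finish time; keep every interval that doesn't clash with the previous kept one.
Sorted by end: (0,4)  (8,10)  (9,11)  (6,12)  (11,13)  (11,14)  (13,17)  (16,18)  (17,19)  (20,21)
take (0,4); take (8,10); skip (9,11); skip (6,12); take (11,13); take (13,17); take (17,19); take (20,21).
Selected 6 broadcasts.

6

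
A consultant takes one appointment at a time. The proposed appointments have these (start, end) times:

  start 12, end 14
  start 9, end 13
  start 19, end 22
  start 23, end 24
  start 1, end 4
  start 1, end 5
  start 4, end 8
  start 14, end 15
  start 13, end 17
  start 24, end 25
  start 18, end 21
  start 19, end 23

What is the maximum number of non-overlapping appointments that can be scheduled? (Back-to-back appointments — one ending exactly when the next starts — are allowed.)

7

Sorted by end: (1,4)  (1,5)  (4,8)  (9,13)  (12,14)  (14,15)  (13,17)  (18,21)  (19,22)  (19,23)  (23,24)  (24,25)
take (1,4); skip (1,5); take (4,8); take (9,13); take (14,15); skip (13,17); take (18,21); skip (19,22); take (23,24); take (24,25).
Selected 7 appointments.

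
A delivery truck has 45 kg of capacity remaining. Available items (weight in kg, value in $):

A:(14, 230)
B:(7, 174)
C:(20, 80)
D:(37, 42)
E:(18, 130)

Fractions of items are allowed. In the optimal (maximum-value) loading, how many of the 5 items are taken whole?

3

Ratios (sorted): B 24.86, A 16.43, E 7.22, C 4.00, D 1.14
take B (7 @ 174); take A (14 @ 230); take E (18 @ 130); take 6/20 of C → 24.00. Capacity used 45/45.
3 item(s) taken whole; one partial (take 6/20 of C).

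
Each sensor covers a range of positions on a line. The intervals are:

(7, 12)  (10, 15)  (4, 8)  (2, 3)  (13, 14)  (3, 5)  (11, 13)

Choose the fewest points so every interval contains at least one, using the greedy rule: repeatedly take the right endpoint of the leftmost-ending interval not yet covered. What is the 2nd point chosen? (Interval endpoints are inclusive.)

By right end: [2,3]  [3,5]  [4,8]  [7,12]  [11,13]  [13,14]  [10,15]
[2,3] uncovered → point at 3; [4,8] uncovered → point at 8; [11,13] uncovered → point at 13.
Points: 3, 8, 13 (3 total).

8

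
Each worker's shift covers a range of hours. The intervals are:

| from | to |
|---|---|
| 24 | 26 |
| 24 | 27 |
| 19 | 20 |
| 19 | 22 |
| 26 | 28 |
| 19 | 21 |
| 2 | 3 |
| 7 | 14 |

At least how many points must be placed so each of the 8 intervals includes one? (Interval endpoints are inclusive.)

4

Process intervals by earliest right end; each time one isn't hit yet, stab at its right endpoint.
By right end: [2,3]  [7,14]  [19,20]  [19,21]  [19,22]  [24,26]  [24,27]  [26,28]
[2,3] uncovered → point at 3; [7,14] uncovered → point at 14; [19,20] uncovered → point at 20; [24,26] uncovered → point at 26.
Points: 3, 14, 20, 26 (4 total).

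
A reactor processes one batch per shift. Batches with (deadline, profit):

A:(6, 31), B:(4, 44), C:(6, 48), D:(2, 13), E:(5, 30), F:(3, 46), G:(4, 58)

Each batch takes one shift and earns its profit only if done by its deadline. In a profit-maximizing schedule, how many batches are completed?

Sort by profit descending; place each in the latest free slot ≤ its deadline.
Profit order: G=58 C=48 F=46 B=44 A=31 E=30 D=13
Assign: G→slot 4, C→slot 6, F→slot 3, B→slot 2, A→slot 5, E→slot 1, D skipped.
Slots: [1:E] [2:B] [3:F] [4:G] [5:A] [6:C]
6 of 7 scheduled.

6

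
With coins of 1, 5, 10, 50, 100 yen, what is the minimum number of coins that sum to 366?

366 − 3×100→66 − 1×50→16 − 1×10→6 − 1×5→1 − 1×1→0
Total coins = 3 + 1 + 1 + 1 + 1 = 7

7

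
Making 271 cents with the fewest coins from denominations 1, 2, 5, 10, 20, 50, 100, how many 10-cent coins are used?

Greedy: take as many of the largest coin as possible, then repeat with the remainder.
271 = 2×100 + 1×50 + 1×20 + 1×1
Count of 10: 0

0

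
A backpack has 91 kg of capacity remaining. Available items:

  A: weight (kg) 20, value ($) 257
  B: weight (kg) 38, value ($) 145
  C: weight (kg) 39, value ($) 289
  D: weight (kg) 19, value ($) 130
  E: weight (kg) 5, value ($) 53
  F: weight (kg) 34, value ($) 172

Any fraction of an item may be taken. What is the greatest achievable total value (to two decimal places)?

769.47

Greedy by value/weight ratio, highest first.
Order: A (257/20=12.85) > E (53/5=10.60) > C (289/39=7.41) > D (130/19=6.84) > F (172/34=5.06) > B (145/38=3.82)
Fill: take A (20 @ 257) → take E (5 @ 53) → take C (39 @ 289) → take D (19 @ 130) → take 8/34 of F → 40.47; 91/91 used.
Total value = 769.47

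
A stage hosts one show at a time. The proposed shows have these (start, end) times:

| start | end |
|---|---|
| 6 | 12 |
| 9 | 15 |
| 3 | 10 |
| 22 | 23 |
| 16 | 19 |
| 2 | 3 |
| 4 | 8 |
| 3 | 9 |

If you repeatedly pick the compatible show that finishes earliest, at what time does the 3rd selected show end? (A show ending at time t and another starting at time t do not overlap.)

Greedy by earliest finish: after sorting by end time, pick each interval compatible with the last pick.
Sorted by end: (2,3)  (4,8)  (3,9)  (3,10)  (6,12)  (9,15)  (16,19)  (22,23)
take (2,3); take (4,8); skip (6,12); take (9,15); take (16,19); take (22,23).
Selected: (2,3) (4,8) (9,15) (16,19) (22,23)

15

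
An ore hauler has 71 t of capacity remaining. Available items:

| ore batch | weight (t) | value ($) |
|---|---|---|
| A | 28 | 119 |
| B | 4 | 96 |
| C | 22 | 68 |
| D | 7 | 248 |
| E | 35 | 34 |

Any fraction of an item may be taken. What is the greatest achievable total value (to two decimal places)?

540.71

Sort by value per unit weight and fill in that order.
Ratios (sorted): D 35.43, B 24.00, A 4.25, C 3.09, E 0.97
take D (7 @ 248); take B (4 @ 96); take A (28 @ 119); take C (22 @ 68); take 10/35 of E → 9.71. Capacity used 71/71.
Total value = 540.71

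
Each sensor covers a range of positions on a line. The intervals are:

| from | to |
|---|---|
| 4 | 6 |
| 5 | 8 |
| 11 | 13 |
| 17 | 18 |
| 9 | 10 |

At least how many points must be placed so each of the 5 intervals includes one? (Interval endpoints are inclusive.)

4

Process intervals by earliest right end; each time one isn't hit yet, stab at its right endpoint.
By right end: [4,6]  [5,8]  [9,10]  [11,13]  [17,18]
[4,6] uncovered → point at 6; [9,10] uncovered → point at 10; [11,13] uncovered → point at 13; [17,18] uncovered → point at 18.
Points: 6, 10, 13, 18 (4 total).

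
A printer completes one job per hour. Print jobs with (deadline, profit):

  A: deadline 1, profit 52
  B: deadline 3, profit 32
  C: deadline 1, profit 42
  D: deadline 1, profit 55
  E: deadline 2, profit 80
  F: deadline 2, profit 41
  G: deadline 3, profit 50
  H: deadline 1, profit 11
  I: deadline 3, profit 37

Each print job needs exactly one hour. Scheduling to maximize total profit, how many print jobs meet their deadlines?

3

By profit: E(d2,80), D(d1,55), A(d1,52), G(d3,50), C(d1,42), F(d2,41), I(d3,37), B(d3,32), H(d1,11)
E→slot 2; D→slot 1; A skipped; G→slot 3; C skipped; F skipped; I skipped; B skipped; H skipped.
3 of 9 scheduled.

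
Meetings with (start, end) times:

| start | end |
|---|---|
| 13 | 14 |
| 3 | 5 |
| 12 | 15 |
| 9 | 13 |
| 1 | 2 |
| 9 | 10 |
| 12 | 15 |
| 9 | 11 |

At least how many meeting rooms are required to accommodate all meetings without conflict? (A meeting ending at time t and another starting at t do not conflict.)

3

The answer is the maximum number of intervals overlapping at any instant.
starts: [1, 3, 9, 9, 9, 12, 12, 13]
ends:   [2, 5, 10, 11, 13, 14, 15, 15]
s1→1 e2→0 s3→1 e5→0 s9→1 s9→2 s9→3  — peak 3.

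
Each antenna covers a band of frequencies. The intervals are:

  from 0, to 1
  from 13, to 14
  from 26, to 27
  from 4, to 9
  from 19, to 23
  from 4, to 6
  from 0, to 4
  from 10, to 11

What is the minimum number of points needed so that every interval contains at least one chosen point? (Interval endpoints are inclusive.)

6

Process intervals by earliest right end; each time one isn't hit yet, stab at its right endpoint.
By right end: [0,1]  [0,4]  [4,6]  [4,9]  [10,11]  [13,14]  [19,23]  [26,27]
[0,1] uncovered → point at 1; [4,6] uncovered → point at 6; [10,11] uncovered → point at 11; [13,14] uncovered → point at 14; [19,23] uncovered → point at 23; [26,27] uncovered → point at 27.
Points: 1, 6, 11, 14, 23, 27 (6 total).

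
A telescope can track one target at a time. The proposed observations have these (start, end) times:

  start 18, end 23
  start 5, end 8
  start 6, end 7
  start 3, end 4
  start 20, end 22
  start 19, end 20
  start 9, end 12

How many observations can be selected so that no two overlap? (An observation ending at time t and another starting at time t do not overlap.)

5

Greedy by earliest finish: after sorting by end time, pick each interval compatible with the last pick.
By end time: (3,4), (6,7), (5,8), (9,12), (19,20), (20,22), (18,23).
Pick (3,4); next start ≥ 4 → (6,7); next start ≥ 7 → (9,12); next start ≥ 12 → (19,20); next start ≥ 20 → (20,22).
Selected 5 observations.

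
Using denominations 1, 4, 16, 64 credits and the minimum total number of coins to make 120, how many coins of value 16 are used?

3

Use the largest denomination that fits, subtract, and repeat.
120 = 1×64 + 3×16 + 2×4
Count of 16: 3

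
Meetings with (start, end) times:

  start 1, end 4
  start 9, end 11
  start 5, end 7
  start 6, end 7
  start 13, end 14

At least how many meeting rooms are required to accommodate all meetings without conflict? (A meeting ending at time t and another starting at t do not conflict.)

Events (time:±→running): 1:+→1 4:-→0 5:+→1 6:+→2 … peak 2.

2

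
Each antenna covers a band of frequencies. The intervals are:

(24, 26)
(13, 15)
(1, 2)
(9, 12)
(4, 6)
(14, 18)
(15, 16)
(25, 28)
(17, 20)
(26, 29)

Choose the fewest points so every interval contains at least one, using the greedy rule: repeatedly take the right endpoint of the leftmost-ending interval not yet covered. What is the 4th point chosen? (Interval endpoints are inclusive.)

15

Sort by right endpoint; whenever an interval is uncovered, place a point at its right end.
Sorted: [1,2] [4,6] [9,12] [13,15] [15,16] [14,18] [17,20] [24,26] [25,28] [26,29]
{[1,2]} hit by 2; {[4,6]} hit by 6; {[9,12]} hit by 12; {[13,15],[15,16],[14,18]} hit by 15; {[17,20]} hit by 20; {[24,26],[25,28],[26,29]} hit by 26.
Points: 2, 6, 12, 15, 20, 26 (6 total).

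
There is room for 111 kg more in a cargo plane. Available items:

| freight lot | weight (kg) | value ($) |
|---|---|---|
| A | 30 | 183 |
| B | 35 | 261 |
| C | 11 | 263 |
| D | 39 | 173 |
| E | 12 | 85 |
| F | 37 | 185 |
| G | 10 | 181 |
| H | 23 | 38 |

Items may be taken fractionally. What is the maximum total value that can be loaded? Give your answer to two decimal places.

1038.00

Sort by value per unit weight and fill in that order.
Ratios (sorted): C 23.91, G 18.10, B 7.46, E 7.08, A 6.10, F 5.00, D 4.44, H 1.65
take C (11 @ 263); take G (10 @ 181); take B (35 @ 261); take E (12 @ 85); take A (30 @ 183); take 13/37 of F → 65.00. Capacity used 111/111.
Total value = 1038.00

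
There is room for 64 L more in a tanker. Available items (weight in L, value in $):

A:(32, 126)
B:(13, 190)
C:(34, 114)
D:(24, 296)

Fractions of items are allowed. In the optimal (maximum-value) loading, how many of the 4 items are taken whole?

Sort by value per unit weight and fill in that order.
Order: B (190/13=14.62) > D (296/24=12.33) > A (126/32=3.94) > C (114/34=3.35)
Fill: take B (13 @ 190) → take D (24 @ 296) → take 27/32 of A → 106.31; 64/64 used.
2 item(s) taken whole; one partial (take 27/32 of A).

2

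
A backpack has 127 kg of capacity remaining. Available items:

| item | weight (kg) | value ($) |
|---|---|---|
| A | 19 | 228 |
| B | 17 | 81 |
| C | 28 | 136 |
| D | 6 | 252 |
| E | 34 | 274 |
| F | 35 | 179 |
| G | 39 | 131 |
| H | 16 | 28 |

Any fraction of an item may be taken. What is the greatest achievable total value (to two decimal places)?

1092.82

Greedy by value/weight ratio, highest first.
Ratios (sorted): D 42.00, A 12.00, E 8.06, F 5.11, C 4.86, B 4.76, G 3.36, H 1.75
take D (6 @ 252); take A (19 @ 228); take E (34 @ 274); take F (35 @ 179); take C (28 @ 136); take 5/17 of B → 23.82. Capacity used 127/127.
Total value = 1092.82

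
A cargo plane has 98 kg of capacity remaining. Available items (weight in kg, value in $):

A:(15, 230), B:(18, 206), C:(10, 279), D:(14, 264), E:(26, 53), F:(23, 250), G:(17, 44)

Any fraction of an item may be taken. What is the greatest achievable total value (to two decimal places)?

Ratios (sorted): C 27.90, D 18.86, A 15.33, B 11.44, F 10.87, G 2.59, E 2.04
take C (10 @ 279); take D (14 @ 264); take A (15 @ 230); take B (18 @ 206); take F (23 @ 250); take G (17 @ 44); take 1/26 of E → 2.04. Capacity used 98/98.
Total value = 1275.04

1275.04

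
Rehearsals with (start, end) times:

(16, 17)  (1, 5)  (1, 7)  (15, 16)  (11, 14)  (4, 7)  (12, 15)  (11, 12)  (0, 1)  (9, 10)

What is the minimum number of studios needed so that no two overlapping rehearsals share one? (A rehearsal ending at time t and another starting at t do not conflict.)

starts: [0, 1, 1, 4, 9, 11, 11, 12, 15, 16]
ends:   [1, 5, 7, 7, 10, 12, 14, 15, 16, 17]
s0→1 e1→0 s1→1 s1→2 s4→3  — peak 3.

3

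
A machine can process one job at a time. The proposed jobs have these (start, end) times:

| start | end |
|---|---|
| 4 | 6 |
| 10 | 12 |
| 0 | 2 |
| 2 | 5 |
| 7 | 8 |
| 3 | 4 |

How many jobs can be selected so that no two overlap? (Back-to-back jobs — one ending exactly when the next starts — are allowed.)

Sort by end time and greedily take each interval whose start is ≥ the last chosen end.
Sorted by end: (0,2)  (3,4)  (2,5)  (4,6)  (7,8)  (10,12)
take (0,2); take (3,4); take (4,6); take (7,8); take (10,12).
Selected 5 jobs.

5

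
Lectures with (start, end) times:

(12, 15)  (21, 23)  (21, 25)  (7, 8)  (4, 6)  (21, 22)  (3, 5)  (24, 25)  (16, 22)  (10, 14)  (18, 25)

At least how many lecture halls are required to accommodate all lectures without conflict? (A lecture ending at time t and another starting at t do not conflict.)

Events (time:±→running): 3:+→1 4:+→2 5:-→1 6:-→0 7:+→1 8:-→0 10:+→1 12:+→2 14:-→1 15:-→0 16:+→1 18:+→2 21:+→3 21:+→4 21:+→5 … peak 5.

5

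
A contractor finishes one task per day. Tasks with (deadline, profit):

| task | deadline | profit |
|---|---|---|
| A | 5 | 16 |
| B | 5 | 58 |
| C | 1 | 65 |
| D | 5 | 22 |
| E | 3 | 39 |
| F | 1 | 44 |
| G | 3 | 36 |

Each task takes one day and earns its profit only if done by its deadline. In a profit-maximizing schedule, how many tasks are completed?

5

Profit order: C=65 B=58 F=44 E=39 G=36 D=22 A=16
Assign: C→slot 1, B→slot 5, F skipped, E→slot 3, G→slot 2, D→slot 4, A skipped.
Slots: [1:C] [2:G] [3:E] [4:D] [5:B]
5 of 7 scheduled.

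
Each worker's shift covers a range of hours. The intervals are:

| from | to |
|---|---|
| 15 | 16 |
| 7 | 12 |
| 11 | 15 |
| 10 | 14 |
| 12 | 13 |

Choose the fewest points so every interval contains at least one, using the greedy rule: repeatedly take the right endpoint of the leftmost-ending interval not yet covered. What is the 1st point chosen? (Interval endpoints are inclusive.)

12

Process intervals by earliest right end; each time one isn't hit yet, stab at its right endpoint.
Sorted: [7,12] [12,13] [10,14] [11,15] [15,16]
{[7,12],[12,13],[10,14],[11,15]} hit by 12; {[15,16]} hit by 16.
Points: 12, 16 (2 total).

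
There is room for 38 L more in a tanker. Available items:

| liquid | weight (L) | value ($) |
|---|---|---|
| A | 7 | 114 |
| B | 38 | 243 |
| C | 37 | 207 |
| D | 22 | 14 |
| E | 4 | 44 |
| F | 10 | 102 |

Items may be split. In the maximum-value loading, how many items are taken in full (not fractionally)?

Sort by value per unit weight and fill in that order.
Ratios (sorted): A 16.29, E 11.00, F 10.20, B 6.39, C 5.59, D 0.64
take A (7 @ 114); take E (4 @ 44); take F (10 @ 102); take 17/38 of B → 108.71. Capacity used 38/38.
3 item(s) taken whole; one partial (take 17/38 of B).

3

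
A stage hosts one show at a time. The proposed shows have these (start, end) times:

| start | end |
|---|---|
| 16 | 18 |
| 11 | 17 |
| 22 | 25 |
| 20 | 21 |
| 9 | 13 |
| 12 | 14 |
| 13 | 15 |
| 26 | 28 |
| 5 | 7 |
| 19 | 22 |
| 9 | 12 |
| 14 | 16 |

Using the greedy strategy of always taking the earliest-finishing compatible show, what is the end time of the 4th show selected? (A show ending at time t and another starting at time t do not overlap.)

Sorted by end: (5,7)  (9,12)  (9,13)  (12,14)  (13,15)  (14,16)  (11,17)  (16,18)  (20,21)  (19,22)  (22,25)  (26,28)
take (5,7); take (9,12); take (12,14); take (14,16); take (16,18); take (20,21); take (22,25); take (26,28).
Selected: (5,7) (9,12) (12,14) (14,16) (16,18) (20,21) (22,25) (26,28)

16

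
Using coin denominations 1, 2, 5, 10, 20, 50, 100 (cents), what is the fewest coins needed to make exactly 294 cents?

7

Use the largest denomination that fits, subtract, and repeat.
294 = 2×100 + 1×50 + 2×20 + 2×2
Total coins = 2 + 1 + 2 + 2 = 7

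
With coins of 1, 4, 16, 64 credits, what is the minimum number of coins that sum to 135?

6

Use the largest denomination that fits, subtract, and repeat.
135 = 2×64 + 1×4 + 3×1
Total coins = 2 + 1 + 3 = 6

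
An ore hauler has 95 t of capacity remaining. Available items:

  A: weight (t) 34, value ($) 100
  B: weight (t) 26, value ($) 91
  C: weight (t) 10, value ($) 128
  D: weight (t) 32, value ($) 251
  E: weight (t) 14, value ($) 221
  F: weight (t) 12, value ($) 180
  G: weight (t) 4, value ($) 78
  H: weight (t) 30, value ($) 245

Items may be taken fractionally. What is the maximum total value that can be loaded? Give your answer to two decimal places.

1048.09

Sort by value per unit weight and fill in that order.
Order: G (78/4=19.50) > E (221/14=15.79) > F (180/12=15.00) > C (128/10=12.80) > H (245/30=8.17) > D (251/32=7.84) > B (91/26=3.50) > A (100/34=2.94)
Fill: take G (4 @ 78) → take E (14 @ 221) → take F (12 @ 180) → take C (10 @ 128) → take H (30 @ 245) → take 25/32 of D → 196.09; 95/95 used.
Total value = 1048.09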